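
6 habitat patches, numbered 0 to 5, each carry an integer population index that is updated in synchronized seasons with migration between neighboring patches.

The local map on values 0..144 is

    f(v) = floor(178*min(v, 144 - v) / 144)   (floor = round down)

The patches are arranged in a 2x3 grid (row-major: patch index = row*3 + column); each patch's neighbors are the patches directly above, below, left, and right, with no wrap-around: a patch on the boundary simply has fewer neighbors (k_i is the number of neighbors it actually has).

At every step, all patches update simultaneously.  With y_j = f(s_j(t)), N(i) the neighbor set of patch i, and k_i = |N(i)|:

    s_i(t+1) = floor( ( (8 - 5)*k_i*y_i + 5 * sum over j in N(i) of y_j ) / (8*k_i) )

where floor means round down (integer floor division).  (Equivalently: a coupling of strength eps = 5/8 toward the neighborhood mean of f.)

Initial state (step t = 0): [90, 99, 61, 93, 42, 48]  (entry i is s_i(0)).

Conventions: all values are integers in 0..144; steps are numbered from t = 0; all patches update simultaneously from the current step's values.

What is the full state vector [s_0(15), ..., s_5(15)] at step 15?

Simulating step by step:
t=0: [90, 99, 61, 93, 42, 48]
t=1: [61, 60, 63, 60, 56, 61]
t=2: [74, 73, 75, 72, 72, 73]
t=3: [87, 86, 86, 88, 88, 87]
t=4: [70, 70, 70, 69, 69, 70]
t=5: [85, 85, 86, 85, 85, 85]
t=6: [72, 71, 71, 72, 72, 71]
t=7: [88, 87, 87, 89, 88, 87]
t=8: [68, 69, 70, 68, 69, 69]
t=9: [84, 85, 85, 84, 84, 85]
t=10: [73, 72, 72, 74, 73, 72]
t=11: [87, 88, 89, 86, 87, 88]
t=12: [70, 69, 68, 70, 69, 68]
t=13: [85, 85, 84, 85, 85, 84]
t=14: [72, 72, 73, 72, 72, 73]
t=15: [89, 88, 87, 89, 88, 87]

Answer: [89, 88, 87, 89, 88, 87]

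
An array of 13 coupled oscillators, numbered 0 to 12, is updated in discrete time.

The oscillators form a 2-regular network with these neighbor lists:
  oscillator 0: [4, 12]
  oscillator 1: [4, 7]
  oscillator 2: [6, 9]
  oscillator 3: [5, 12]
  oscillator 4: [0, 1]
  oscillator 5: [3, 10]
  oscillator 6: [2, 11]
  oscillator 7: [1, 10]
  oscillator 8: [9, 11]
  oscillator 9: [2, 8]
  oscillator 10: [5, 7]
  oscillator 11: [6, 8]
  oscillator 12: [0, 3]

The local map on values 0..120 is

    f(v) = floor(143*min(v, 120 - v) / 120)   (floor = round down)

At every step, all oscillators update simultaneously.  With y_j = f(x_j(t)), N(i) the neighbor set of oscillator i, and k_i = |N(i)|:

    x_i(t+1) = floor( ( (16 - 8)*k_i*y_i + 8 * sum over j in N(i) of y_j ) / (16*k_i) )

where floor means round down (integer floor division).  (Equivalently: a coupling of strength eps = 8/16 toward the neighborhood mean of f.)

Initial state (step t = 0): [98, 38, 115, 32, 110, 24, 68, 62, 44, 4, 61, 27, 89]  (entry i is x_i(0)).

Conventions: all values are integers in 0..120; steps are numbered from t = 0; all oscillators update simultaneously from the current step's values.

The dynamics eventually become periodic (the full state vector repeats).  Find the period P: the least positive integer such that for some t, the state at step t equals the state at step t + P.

Simulating step by step:
t=0: [98, 38, 115, 32, 110, 24, 68, 62, 44, 4, 61, 27, 89]
t=1: [24, 42, 18, 35, 23, 41, 39, 63, 35, 16, 59, 44, 34]
t=2: [30, 48, 26, 42, 33, 51, 41, 63, 38, 25, 63, 47, 37]
t=3: [38, 55, 34, 51, 42, 59, 45, 64, 43, 33, 65, 51, 43]
t=4: [47, 61, 43, 60, 52, 66, 51, 65, 50, 42, 66, 56, 51]
t=5: [58, 66, 53, 66, 62, 65, 59, 66, 58, 52, 64, 62, 61]
t=6: [69, 65, 64, 65, 67, 65, 68, 64, 67, 63, 65, 69, 68]
t=7: [61, 64, 65, 64, 62, 65, 62, 65, 63, 65, 65, 61, 61]
t=8: [69, 66, 66, 66, 68, 65, 68, 65, 67, 65, 65, 69, 69]
t=9: [60, 63, 63, 63, 61, 64, 61, 64, 62, 64, 65, 61, 61]
t=10: [70, 67, 67, 67, 69, 66, 69, 66, 68, 67, 65, 69, 69]
t=11: [59, 62, 62, 62, 60, 64, 60, 64, 61, 62, 64, 60, 60]
t=12: [70, 68, 69, 68, 70, 66, 70, 66, 70, 69, 66, 70, 70]
t=13: [59, 61, 59, 61, 59, 63, 59, 63, 59, 59, 64, 59, 59]
t=14: [70, 69, 70, 69, 70, 67, 70, 67, 70, 70, 66, 70, 70]
t=15: [59, 60, 59, 60, 59, 62, 59, 62, 59, 59, 63, 59, 59]
t=16: [70, 70, 70, 70, 70, 69, 70, 69, 70, 70, 68, 70, 70]
t=17: [59, 59, 59, 59, 59, 60, 59, 60, 59, 59, 60, 59, 59]
t=18: [70, 70, 70, 70, 70, 70, 70, 70, 70, 70, 71, 70, 70]
t=19: [59, 59, 59, 59, 59, 58, 59, 58, 59, 59, 58, 59, 59]
t=20: [70, 69, 70, 69, 70, 69, 70, 69, 70, 70, 69, 70, 70]
t=21: [59, 59, 59, 59, 59, 60, 59, 60, 59, 59, 60, 59, 59]

Answer: 4
Key observation: The state at step 17, [59, 59, 59, 59, 59, 60, 59, 60, 59, 59, 60, 59, 59], reappears at step 21 — and no state repeats earlier — so the cycle the system enters has period 4.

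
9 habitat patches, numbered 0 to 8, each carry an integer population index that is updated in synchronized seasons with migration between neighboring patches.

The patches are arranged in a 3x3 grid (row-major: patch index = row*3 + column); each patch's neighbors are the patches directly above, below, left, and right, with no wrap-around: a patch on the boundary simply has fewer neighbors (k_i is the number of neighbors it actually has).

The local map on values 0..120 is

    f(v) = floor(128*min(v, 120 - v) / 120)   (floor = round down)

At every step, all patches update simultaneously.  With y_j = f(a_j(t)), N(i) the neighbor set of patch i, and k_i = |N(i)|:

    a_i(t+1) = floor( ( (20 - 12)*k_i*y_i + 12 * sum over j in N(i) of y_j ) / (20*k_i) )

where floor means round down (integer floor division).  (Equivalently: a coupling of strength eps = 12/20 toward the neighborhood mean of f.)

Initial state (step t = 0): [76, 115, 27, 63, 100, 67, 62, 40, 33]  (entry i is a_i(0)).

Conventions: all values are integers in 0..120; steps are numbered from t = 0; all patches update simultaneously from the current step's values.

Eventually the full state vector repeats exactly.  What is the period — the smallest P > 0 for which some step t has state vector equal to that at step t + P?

Simulating step by step:
t=0: [76, 115, 27, 63, 100, 67, 62, 40, 33]
t=1: [37, 21, 29, 49, 32, 39, 55, 40, 43]
t=2: [37, 29, 30, 47, 37, 38, 51, 44, 42]
t=3: [39, 34, 33, 46, 40, 39, 50, 45, 43]
t=4: [41, 38, 37, 46, 42, 40, 50, 47, 44]
t=5: [43, 41, 40, 47, 44, 42, 50, 48, 46]
t=6: [45, 43, 42, 48, 46, 45, 51, 50, 48]
t=7: [48, 46, 45, 50, 49, 48, 52, 52, 50]
t=8: [51, 49, 49, 52, 52, 51, 54, 54, 53]
t=9: [53, 53, 52, 55, 54, 54, 56, 56, 55]
t=10: [56, 56, 55, 57, 57, 56, 58, 58, 58]
t=11: [59, 59, 58, 60, 59, 59, 60, 60, 60]
t=12: [62, 61, 61, 63, 62, 62, 64, 63, 63]
t=13: [61, 61, 61, 60, 60, 61, 59, 60, 60]
t=14: [62, 62, 62, 63, 63, 62, 63, 63, 63]
t=15: [60, 60, 61, 60, 60, 60, 60, 60, 60]
t=16: [64, 63, 63, 64, 64, 63, 64, 64, 64]
t=17: [59, 59, 60, 59, 59, 59, 59, 59, 59]
t=18: [62, 62, 62, 62, 62, 62, 62, 62, 62]
t=19: [61, 61, 61, 61, 61, 61, 61, 61, 61]
t=20: [62, 62, 62, 62, 62, 62, 62, 62, 62]

Answer: 2
Key observation: The state at step 18, [62, 62, 62, 62, 62, 62, 62, 62, 62], reappears at step 20 — and no state repeats earlier — so the cycle the system enters has period 2.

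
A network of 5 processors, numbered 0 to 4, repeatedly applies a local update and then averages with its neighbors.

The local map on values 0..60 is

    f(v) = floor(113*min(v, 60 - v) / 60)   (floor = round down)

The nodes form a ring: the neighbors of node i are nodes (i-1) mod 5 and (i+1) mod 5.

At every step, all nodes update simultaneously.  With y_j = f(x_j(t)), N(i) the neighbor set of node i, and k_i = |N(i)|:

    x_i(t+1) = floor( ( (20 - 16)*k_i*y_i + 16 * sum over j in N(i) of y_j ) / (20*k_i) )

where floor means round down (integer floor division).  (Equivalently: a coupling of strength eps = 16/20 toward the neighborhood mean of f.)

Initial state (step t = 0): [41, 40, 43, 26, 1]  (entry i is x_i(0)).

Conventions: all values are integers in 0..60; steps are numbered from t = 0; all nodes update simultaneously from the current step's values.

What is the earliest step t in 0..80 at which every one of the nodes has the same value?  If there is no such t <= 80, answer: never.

Simulating step by step:
t=0: [41, 40, 43, 26, 1]  (not all equal)
t=1: [22, 34, 40, 22, 33]  (not all equal)
t=2: [47, 40, 43, 43, 42]  (not all equal)
t=3: [32, 29, 34, 32, 29]  (not all equal)
t=4: [53, 50, 52, 51, 52]  (not all equal)
t=5: [15, 14, 16, 15, 14]  (not all equal)
t=6: [26, 28, 27, 28, 27]  (not all equal)
t=7: [50, 49, 51, 50, 50]  (not all equal)
t=8: [18, 17, 18, 17, 18]  (not all equal)
t=9: [32, 32, 32, 32, 32]  (all equal)

Answer: 9
Key observation: Synchronization is absorbing here: once all nodes are equal they stay equal, and step 9 is the first all-equal step.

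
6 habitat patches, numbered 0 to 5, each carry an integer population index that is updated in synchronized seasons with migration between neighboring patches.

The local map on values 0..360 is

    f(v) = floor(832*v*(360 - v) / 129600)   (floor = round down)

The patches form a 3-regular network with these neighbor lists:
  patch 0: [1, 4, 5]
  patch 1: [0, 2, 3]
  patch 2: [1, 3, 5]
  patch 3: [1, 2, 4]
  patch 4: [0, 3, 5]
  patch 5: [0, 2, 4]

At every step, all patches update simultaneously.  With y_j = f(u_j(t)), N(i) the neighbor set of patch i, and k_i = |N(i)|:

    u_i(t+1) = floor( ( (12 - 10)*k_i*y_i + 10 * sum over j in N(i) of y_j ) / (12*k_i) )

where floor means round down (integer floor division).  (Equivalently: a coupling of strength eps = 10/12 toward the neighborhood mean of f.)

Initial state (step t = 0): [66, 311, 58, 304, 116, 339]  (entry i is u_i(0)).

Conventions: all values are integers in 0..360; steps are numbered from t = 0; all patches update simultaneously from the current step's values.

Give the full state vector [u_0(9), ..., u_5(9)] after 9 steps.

Simulating step by step:
t=0: [66, 311, 58, 304, 116, 339]
t=1: [110, 112, 88, 126, 107, 123]
t=2: [178, 173, 179, 171, 182, 170]
t=3: [207, 207, 207, 207, 207, 207]
t=4: [203, 203, 203, 203, 203, 203]
t=5: [204, 204, 204, 204, 204, 204]
t=6: [204, 204, 204, 204, 204, 204]
t=7: [204, 204, 204, 204, 204, 204]
t=8: [204, 204, 204, 204, 204, 204]
t=9: [204, 204, 204, 204, 204, 204]

Answer: [204, 204, 204, 204, 204, 204]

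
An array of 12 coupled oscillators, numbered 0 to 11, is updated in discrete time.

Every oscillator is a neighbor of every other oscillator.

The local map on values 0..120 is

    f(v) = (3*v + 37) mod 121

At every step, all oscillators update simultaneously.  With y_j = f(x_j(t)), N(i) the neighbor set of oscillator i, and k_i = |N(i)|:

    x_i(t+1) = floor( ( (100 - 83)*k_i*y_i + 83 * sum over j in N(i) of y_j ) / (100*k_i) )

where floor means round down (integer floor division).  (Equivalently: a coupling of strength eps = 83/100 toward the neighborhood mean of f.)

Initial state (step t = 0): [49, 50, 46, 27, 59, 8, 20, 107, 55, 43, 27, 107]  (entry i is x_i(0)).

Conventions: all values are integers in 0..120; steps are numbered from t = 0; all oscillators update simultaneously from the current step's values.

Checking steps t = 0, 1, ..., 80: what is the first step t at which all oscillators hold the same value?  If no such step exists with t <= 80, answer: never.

Answer: never
Key observation: The state at step 3 reappears at step 8 — the system is in a cycle of period 5 from step 3 on.  No step 0..8 is synchronized, and the cycle repeats forever, so no step up to 80 (or ever) has all oscillators equal.

Derivation:
t=0: [49, 50, 46, 27, 59, 8, 20, 107, 55, 43, 27, 107]  (not all equal)
t=1: [83, 83, 82, 88, 86, 83, 86, 88, 85, 81, 88, 88]  (not all equal)
t=2: [49, 49, 49, 51, 50, 49, 50, 51, 50, 49, 51, 51]  (not all equal)
t=3: [65, 65, 65, 66, 65, 65, 65, 66, 65, 65, 66, 66]  (not all equal)
t=4: [111, 111, 111, 112, 111, 111, 111, 112, 111, 111, 112, 112]  (not all equal)
t=5: [7, 7, 7, 8, 7, 7, 7, 8, 7, 7, 8, 8]  (not all equal)
t=6: [58, 58, 58, 59, 58, 58, 58, 59, 58, 58, 59, 59]  (not all equal)
t=7: [90, 90, 90, 91, 90, 90, 90, 91, 90, 90, 91, 91]  (not all equal)
t=8: [65, 65, 65, 66, 65, 65, 65, 66, 65, 65, 66, 66]  (not all equal)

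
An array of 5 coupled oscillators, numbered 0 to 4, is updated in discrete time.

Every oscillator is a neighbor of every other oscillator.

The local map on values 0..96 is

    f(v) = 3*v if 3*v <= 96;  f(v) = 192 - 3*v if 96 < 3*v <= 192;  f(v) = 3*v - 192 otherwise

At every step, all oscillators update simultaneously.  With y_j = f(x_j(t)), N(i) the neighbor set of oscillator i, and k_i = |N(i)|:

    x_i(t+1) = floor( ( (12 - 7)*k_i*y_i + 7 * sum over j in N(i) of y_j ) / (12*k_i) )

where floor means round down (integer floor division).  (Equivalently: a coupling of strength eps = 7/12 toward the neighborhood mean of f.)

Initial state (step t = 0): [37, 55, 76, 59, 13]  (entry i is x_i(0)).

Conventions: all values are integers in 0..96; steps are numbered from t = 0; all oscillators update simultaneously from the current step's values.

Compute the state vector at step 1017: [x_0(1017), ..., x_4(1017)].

Answer: [70, 73, 73, 72, 73]
Key observation: The state at step 20, [22, 25, 25, 24, 25], reappears at step 22: the system is in a cycle of period 2 from step 20 on.  Therefore the state at step 1017 equals the state at step 20 + ((1017 - 20) mod 2) = 21, which is [70, 73, 73, 72, 73].

Derivation:
t=0: [37, 55, 76, 59, 13]
t=1: [50, 36, 38, 32, 39]
t=2: [66, 77, 75, 80, 75]
t=3: [24, 33, 32, 36, 32]
t=4: [83, 89, 90, 87, 90]
t=5: [67, 72, 73, 70, 73]
t=6: [17, 21, 22, 20, 22]
t=7: [58, 61, 62, 60, 62]
t=8: [12, 9, 9, 10, 9]
t=9: [31, 28, 28, 29, 28]
t=10: [88, 85, 85, 86, 85]
t=11: [67, 64, 64, 65, 64]
t=12: [4, 1, 1, 2, 1]
t=13: [7, 4, 4, 5, 4]
t=14: [16, 13, 13, 14, 13]
t=15: [43, 40, 40, 41, 40]
t=16: [67, 70, 70, 69, 70]
t=17: [13, 16, 16, 15, 16]
t=18: [43, 46, 46, 45, 46]
t=19: [58, 55, 55, 56, 55]
t=20: [22, 25, 25, 24, 25]
t=21: [70, 73, 73, 72, 73]
t=22: [22, 25, 25, 24, 25]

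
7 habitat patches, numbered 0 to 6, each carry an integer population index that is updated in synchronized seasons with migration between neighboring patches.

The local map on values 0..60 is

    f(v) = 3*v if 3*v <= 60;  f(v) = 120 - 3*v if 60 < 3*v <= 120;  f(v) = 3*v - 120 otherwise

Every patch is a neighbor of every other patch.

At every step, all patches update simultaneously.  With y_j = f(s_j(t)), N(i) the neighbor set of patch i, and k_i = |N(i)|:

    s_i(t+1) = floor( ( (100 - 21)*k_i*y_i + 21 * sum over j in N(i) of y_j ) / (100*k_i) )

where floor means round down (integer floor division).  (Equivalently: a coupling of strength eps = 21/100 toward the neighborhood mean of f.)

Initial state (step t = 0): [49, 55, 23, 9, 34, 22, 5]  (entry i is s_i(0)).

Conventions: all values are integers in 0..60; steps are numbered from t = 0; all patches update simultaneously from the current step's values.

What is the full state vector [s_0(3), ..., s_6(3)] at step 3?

Simulating step by step:
t=0: [49, 55, 23, 9, 34, 22, 5]
t=1: [28, 42, 46, 28, 21, 49, 19]
t=2: [35, 12, 21, 35, 51, 28, 51]
t=3: [19, 35, 50, 19, 32, 35, 32]

Answer: [19, 35, 50, 19, 32, 35, 32]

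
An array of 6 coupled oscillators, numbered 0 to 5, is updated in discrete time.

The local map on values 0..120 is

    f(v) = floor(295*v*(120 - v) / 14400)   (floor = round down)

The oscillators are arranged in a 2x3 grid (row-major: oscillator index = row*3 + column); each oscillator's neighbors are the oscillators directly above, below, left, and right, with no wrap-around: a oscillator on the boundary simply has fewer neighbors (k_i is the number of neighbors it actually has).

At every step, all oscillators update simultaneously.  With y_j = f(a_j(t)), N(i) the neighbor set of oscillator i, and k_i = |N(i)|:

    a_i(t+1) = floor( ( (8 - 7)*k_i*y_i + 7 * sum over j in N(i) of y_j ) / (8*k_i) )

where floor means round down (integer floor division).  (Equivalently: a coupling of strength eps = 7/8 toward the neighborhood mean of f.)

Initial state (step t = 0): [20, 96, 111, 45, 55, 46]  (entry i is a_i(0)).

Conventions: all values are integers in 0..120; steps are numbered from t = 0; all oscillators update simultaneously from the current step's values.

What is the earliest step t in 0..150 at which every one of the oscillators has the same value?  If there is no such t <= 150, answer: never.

Simulating step by step:
t=0: [20, 96, 111, 45, 55, 46]  (not all equal)
t=1: [55, 44, 53, 58, 63, 49]  (not all equal)
t=2: [70, 72, 69, 73, 70, 72]  (not all equal)
t=3: [70, 71, 70, 70, 70, 71]  (not all equal)
t=4: [71, 71, 71, 71, 71, 71]  (all equal)

Answer: 4
Key observation: Synchronization is absorbing here: once all oscillators are equal they stay equal, and step 4 is the first all-equal step.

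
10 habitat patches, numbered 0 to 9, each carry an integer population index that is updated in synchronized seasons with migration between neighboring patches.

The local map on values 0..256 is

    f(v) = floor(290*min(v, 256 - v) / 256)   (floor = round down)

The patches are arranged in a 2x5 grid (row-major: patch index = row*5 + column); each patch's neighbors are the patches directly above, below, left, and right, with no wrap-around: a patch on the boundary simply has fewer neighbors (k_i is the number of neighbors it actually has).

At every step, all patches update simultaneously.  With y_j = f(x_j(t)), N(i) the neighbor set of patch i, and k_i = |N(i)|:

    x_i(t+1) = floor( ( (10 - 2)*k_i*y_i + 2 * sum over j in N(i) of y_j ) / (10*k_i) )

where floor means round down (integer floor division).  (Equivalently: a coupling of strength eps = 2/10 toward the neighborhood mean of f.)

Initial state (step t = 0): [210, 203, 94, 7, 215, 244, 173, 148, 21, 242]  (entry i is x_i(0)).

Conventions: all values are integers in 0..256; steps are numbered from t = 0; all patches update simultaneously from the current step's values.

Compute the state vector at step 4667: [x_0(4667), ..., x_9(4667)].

Simulating step by step:
t=0: [210, 203, 94, 7, 215, 244, 173, 148, 21, 242]
t=1: [48, 64, 97, 17, 39, 25, 88, 112, 28, 18]
t=2: [53, 75, 101, 27, 39, 37, 94, 116, 35, 23]
t=3: [60, 85, 107, 37, 40, 49, 101, 122, 43, 29]
t=4: [68, 96, 115, 47, 43, 62, 110, 129, 52, 34]
t=5: [79, 108, 124, 58, 47, 76, 120, 135, 62, 41]
t=6: [92, 121, 133, 69, 53, 91, 131, 132, 72, 49]
t=7: [107, 135, 134, 81, 61, 106, 138, 136, 83, 58]
t=8: [122, 135, 134, 92, 70, 121, 132, 132, 94, 68]
t=9: [137, 137, 135, 104, 81, 137, 139, 137, 106, 80]
t=10: [134, 134, 135, 116, 93, 133, 132, 133, 118, 93]
t=11: [138, 138, 136, 129, 107, 139, 139, 138, 131, 107]
t=12: [132, 133, 135, 140, 123, 132, 132, 133, 139, 123]
t=13: [139, 139, 136, 132, 138, 140, 139, 138, 132, 138]
t=14: [131, 132, 135, 139, 133, 131, 132, 133, 139, 133]
t=15: [140, 139, 137, 132, 138, 140, 140, 138, 132, 138]
t=16: [131, 132, 134, 139, 133, 131, 131, 133, 139, 133]
t=17: [140, 140, 137, 132, 138, 141, 140, 138, 132, 138]
t=18: [130, 131, 134, 139, 133, 130, 131, 133, 139, 133]
t=19: [141, 140, 137, 132, 138, 141, 140, 138, 132, 138]
t=20: [130, 131, 134, 139, 133, 130, 131, 133, 139, 133]

Answer: [141, 140, 137, 132, 138, 141, 140, 138, 132, 138]
Key observation: The state at step 18, [130, 131, 134, 139, 133, 130, 131, 133, 139, 133], reappears at step 20: the system is in a cycle of period 2 from step 18 on.  Therefore the state at step 4667 equals the state at step 18 + ((4667 - 18) mod 2) = 19, which is [141, 140, 137, 132, 138, 141, 140, 138, 132, 138].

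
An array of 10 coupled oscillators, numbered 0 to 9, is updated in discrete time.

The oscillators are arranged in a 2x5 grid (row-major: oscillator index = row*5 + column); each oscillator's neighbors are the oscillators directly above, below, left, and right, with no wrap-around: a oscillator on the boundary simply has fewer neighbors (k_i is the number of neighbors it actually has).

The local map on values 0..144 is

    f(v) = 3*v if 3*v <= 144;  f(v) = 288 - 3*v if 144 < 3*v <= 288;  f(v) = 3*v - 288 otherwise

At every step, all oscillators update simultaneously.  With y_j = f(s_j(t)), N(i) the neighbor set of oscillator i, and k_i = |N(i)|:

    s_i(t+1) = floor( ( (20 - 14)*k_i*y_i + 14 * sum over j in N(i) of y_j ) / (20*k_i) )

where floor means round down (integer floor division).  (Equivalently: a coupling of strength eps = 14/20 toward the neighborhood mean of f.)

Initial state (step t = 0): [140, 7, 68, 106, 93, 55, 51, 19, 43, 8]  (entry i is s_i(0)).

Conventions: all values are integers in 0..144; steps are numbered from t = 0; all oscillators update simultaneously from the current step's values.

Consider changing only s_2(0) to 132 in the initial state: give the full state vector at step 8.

Answer: [59, 39, 46, 82, 102, 58, 43, 47, 83, 103]
Key observation: This trace re-runs the system from the modified initial state.

Derivation:
t=0: [140, 7, 132, 106, 93, 55, 51, 19, 43, 8]
t=1: [90, 93, 57, 66, 21, 130, 87, 103, 64, 55]
t=2: [44, 40, 63, 91, 93, 46, 38, 62, 83, 92]
t=3: [129, 116, 85, 38, 12, 127, 118, 89, 41, 20]
t=4: [83, 64, 55, 79, 71, 85, 60, 58, 82, 73]
t=5: [56, 91, 97, 71, 64, 61, 89, 97, 67, 61]
t=6: [78, 38, 22, 65, 91, 80, 35, 26, 68, 95]
t=7: [72, 86, 86, 66, 38, 70, 87, 82, 65, 35]
t=8: [59, 39, 46, 82, 102, 58, 43, 47, 83, 103]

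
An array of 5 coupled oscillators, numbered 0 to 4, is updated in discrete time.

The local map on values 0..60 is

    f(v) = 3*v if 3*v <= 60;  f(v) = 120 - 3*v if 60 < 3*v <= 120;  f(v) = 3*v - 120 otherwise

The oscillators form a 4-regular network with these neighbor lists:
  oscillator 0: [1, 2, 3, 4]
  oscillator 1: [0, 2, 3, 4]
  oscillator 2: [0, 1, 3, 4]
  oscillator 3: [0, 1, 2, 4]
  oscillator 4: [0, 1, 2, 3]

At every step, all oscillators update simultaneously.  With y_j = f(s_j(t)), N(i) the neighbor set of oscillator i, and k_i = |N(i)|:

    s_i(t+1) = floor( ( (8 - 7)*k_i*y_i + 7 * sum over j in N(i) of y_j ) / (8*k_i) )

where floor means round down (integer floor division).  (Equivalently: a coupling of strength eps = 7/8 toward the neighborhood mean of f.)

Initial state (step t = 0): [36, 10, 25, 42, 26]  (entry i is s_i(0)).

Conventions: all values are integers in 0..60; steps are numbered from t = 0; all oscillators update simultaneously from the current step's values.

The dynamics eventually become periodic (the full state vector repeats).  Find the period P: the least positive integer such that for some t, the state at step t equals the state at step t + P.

Simulating step by step:
t=0: [36, 10, 25, 42, 26]
t=1: [28, 26, 25, 28, 25]
t=2: [41, 40, 40, 41, 40]
t=3: [1, 1, 1, 1, 1]
t=4: [3, 3, 3, 3, 3]
t=5: [9, 9, 9, 9, 9]
t=6: [27, 27, 27, 27, 27]
t=7: [39, 39, 39, 39, 39]
t=8: [3, 3, 3, 3, 3]

Answer: 4
Key observation: The state at step 4, [3, 3, 3, 3, 3], reappears at step 8 — and no state repeats earlier — so the cycle the system enters has period 4.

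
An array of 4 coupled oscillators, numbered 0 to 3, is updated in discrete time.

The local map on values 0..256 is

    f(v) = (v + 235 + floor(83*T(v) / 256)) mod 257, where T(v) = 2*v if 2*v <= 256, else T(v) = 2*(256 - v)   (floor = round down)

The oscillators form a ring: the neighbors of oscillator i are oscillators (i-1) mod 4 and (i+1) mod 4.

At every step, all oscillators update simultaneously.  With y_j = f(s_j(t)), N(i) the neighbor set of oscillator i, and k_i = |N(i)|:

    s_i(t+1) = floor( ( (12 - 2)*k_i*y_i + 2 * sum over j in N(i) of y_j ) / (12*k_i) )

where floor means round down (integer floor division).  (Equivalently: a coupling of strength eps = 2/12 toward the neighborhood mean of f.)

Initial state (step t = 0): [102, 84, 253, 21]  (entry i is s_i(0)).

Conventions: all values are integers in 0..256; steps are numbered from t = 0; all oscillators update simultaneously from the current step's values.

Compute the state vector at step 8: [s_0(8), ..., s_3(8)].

Answer: [220, 220, 220, 220]

Derivation:
t=0: [102, 84, 253, 21]
t=1: [132, 128, 204, 41]
t=2: [177, 191, 198, 71]
t=3: [197, 210, 203, 114]
t=4: [209, 216, 211, 173]
t=5: [216, 218, 216, 206]
t=6: [218, 219, 218, 216]
t=7: [219, 220, 219, 219]
t=8: [220, 220, 220, 220]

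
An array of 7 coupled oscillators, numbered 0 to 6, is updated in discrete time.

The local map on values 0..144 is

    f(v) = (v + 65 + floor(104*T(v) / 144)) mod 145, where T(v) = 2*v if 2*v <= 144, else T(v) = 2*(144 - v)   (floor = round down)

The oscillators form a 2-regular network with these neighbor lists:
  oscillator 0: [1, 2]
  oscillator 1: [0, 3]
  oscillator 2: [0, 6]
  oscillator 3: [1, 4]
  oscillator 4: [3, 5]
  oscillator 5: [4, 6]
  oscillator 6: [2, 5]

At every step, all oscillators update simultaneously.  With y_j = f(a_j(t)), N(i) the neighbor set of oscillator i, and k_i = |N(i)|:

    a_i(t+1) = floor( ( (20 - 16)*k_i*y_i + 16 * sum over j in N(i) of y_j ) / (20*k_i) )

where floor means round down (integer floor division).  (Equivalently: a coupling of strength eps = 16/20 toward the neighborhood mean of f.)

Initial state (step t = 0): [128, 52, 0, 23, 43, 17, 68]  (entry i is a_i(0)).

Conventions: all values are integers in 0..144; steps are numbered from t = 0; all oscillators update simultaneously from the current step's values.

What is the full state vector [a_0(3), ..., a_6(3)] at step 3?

Answer: [84, 87, 89, 81, 89, 86, 90]

Derivation:
t=0: [128, 52, 0, 23, 43, 17, 68]
t=1: [59, 86, 75, 53, 95, 65, 85]
t=2: [86, 63, 80, 79, 67, 85, 86]
t=3: [84, 87, 89, 81, 89, 86, 90]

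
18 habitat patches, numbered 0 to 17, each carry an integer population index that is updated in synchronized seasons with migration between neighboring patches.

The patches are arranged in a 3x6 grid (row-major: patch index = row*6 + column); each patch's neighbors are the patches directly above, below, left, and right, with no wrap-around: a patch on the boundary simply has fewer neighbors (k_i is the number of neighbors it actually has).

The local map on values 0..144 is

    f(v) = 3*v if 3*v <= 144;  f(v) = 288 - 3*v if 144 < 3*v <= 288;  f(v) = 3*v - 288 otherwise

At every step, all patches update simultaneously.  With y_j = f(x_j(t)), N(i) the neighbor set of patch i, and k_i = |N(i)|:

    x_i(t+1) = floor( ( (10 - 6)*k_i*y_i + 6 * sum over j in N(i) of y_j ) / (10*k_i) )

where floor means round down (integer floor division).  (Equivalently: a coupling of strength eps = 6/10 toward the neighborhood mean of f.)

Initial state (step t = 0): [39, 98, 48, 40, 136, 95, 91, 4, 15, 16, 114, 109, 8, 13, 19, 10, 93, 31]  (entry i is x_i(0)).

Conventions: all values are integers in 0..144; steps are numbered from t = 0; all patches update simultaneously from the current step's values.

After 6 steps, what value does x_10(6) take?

Simulating step by step:
t=0: [39, 98, 48, 40, 136, 95, 91, 4, 15, 16, 114, 109, 8, 13, 19, 10, 93, 31]
t=1: [53, 57, 91, 110, 83, 48, 36, 20, 57, 56, 54, 45, 25, 34, 45, 34, 39, 51]
t=2: [119, 87, 61, 51, 78, 109, 96, 90, 96, 106, 112, 135, 93, 94, 118, 115, 119, 129]
t=3: [35, 49, 74, 91, 66, 66, 19, 12, 32, 48, 59, 84, 5, 21, 39, 55, 68, 95]
t=4: [101, 97, 76, 66, 79, 73, 54, 67, 92, 109, 97, 55, 42, 58, 103, 118, 81, 37]
t=5: [44, 33, 45, 66, 52, 79, 96, 73, 35, 41, 39, 85, 122, 92, 46, 47, 54, 94]
t=6: [82, 106, 112, 114, 104, 69, 55, 60, 111, 117, 108, 48, 34, 61, 106, 133, 103, 50]

Answer: x_10(6) = 108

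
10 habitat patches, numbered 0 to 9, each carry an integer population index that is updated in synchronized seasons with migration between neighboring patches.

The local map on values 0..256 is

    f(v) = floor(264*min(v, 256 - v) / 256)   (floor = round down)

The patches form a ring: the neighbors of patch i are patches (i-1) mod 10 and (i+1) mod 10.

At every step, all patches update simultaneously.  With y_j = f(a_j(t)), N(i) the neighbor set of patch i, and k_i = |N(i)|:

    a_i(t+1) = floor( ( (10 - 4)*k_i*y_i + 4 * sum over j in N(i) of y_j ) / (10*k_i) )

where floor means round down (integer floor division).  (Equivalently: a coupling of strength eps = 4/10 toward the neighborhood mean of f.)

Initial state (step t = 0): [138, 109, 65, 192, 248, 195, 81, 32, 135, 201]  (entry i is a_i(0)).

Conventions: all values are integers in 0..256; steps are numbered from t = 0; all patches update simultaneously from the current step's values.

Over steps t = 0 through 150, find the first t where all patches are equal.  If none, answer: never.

Simulating step by step:
t=0: [138, 109, 65, 192, 248, 195, 81, 32, 135, 201]  (not all equal)
t=1: [106, 104, 75, 54, 30, 55, 68, 61, 92, 82]  (not all equal)
t=2: [103, 101, 78, 54, 40, 53, 65, 70, 85, 91]  (not all equal)
t=3: [103, 99, 79, 57, 46, 54, 65, 74, 85, 94]  (not all equal)
t=4: [103, 98, 80, 60, 50, 55, 66, 76, 86, 96]  (not all equal)
t=5: [103, 98, 81, 63, 54, 57, 67, 78, 88, 98]  (not all equal)
t=6: [104, 98, 82, 66, 57, 59, 69, 79, 90, 99]  (not all equal)
t=7: [104, 98, 84, 69, 60, 61, 70, 81, 91, 101]  (not all equal)
t=8: [105, 99, 86, 72, 63, 63, 72, 82, 93, 102]  (not all equal)
t=9: [106, 100, 88, 74, 66, 66, 74, 84, 94, 103]  (not all equal)
t=10: [107, 101, 89, 77, 69, 69, 76, 86, 96, 104]  (not all equal)
t=11: [108, 102, 91, 79, 72, 72, 78, 88, 98, 106]  (not all equal)
t=12: [109, 103, 93, 82, 75, 75, 80, 90, 100, 107]  (not all equal)
t=13: [110, 105, 95, 84, 78, 78, 83, 92, 102, 109]  (not all equal)
t=14: [111, 106, 97, 87, 81, 81, 85, 94, 104, 110]  (not all equal)
t=15: [112, 108, 99, 90, 84, 83, 88, 96, 106, 112]  (not all equal)
t=16: [114, 110, 101, 92, 87, 86, 90, 99, 108, 113]  (not all equal)
t=17: [116, 112, 103, 95, 89, 89, 93, 101, 110, 115]  (not all equal)
t=18: [118, 114, 106, 97, 92, 91, 96, 104, 112, 117]  (not all equal)
t=19: [120, 116, 108, 100, 95, 94, 99, 107, 114, 119]  (not all equal)
t=20: [122, 118, 111, 103, 98, 97, 102, 109, 116, 121]  (not all equal)
t=21: [124, 120, 113, 106, 101, 101, 105, 112, 118, 123]  (not all equal)
t=22: [126, 122, 116, 109, 105, 104, 108, 114, 120, 125]  (not all equal)
t=23: [128, 124, 118, 112, 108, 108, 111, 117, 122, 127]  (not all equal)
t=24: [130, 126, 121, 115, 111, 111, 114, 119, 125, 129]  (not all equal)
t=25: [129, 128, 123, 118, 114, 114, 117, 122, 127, 129]  (not all equal)
t=26: [130, 130, 126, 121, 117, 117, 120, 125, 129, 130]  (not all equal)
t=27: [129, 129, 128, 124, 120, 120, 123, 127, 129, 129]  (not all equal)
t=28: [130, 130, 130, 127, 123, 123, 126, 129, 130, 130]  (not all equal)
t=29: [129, 129, 129, 129, 126, 126, 128, 129, 129, 129]  (not all equal)
t=30: [130, 130, 130, 129, 129, 129, 131, 130, 130, 130]  (not all equal)
t=31: [129, 129, 129, 129, 130, 129, 128, 128, 129, 129]  (not all equal)
t=32: [130, 130, 130, 129, 129, 130, 131, 131, 130, 130]  (not all equal)
t=33: [129, 129, 129, 129, 129, 129, 128, 128, 128, 129]  (not all equal)
t=34: [130, 130, 130, 130, 130, 130, 131, 132, 131, 130]  (not all equal)
t=35: [129, 129, 129, 129, 129, 128, 128, 127, 128, 128]  (not all equal)
t=36: [130, 130, 130, 130, 130, 131, 131, 130, 131, 131]  (not all equal)
t=37: [128, 129, 129, 129, 128, 128, 128, 128, 128, 128]  (not all equal)
t=38: [131, 130, 130, 130, 131, 132, 132, 132, 132, 132]  (not all equal)
t=39: [128, 128, 129, 128, 128, 127, 127, 127, 127, 127]  (not all equal)
t=40: [131, 131, 130, 131, 131, 130, 130, 130, 130, 130]  (not all equal)
t=41: [128, 128, 128, 128, 128, 128, 129, 129, 129, 128]  (not all equal)
t=42: [132, 132, 132, 132, 132, 131, 130, 130, 130, 131]  (not all equal)
t=43: [127, 127, 127, 127, 127, 128, 128, 129, 128, 128]  (not all equal)
t=44: [130, 130, 130, 130, 130, 131, 131, 130, 131, 131]  (not all equal)

Answer: never
Key observation: The state at step 36 reappears at step 44 — the system is in a cycle of period 8 from step 36 on.  No step 0..44 is synchronized, and the cycle repeats forever, so no step up to 150 (or ever) has all patches equal.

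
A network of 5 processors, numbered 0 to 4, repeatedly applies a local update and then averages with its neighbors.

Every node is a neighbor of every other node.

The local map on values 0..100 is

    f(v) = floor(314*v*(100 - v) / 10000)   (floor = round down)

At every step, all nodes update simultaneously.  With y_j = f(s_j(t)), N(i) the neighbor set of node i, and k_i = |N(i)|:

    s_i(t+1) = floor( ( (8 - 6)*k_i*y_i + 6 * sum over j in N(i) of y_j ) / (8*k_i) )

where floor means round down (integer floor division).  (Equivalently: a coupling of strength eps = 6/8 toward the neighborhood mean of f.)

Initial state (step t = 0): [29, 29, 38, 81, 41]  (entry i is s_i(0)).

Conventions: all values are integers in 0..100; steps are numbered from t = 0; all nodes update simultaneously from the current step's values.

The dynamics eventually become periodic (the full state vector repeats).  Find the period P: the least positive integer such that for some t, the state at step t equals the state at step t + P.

Simulating step by step:
t=0: [29, 29, 38, 81, 41]
t=1: [64, 64, 65, 63, 65]
t=2: [71, 71, 71, 71, 71]
t=3: [64, 64, 64, 64, 64]
t=4: [72, 72, 72, 72, 72]
t=5: [63, 63, 63, 63, 63]
t=6: [73, 73, 73, 73, 73]
t=7: [61, 61, 61, 61, 61]
t=8: [74, 74, 74, 74, 74]
t=9: [60, 60, 60, 60, 60]
t=10: [75, 75, 75, 75, 75]
t=11: [58, 58, 58, 58, 58]
t=12: [76, 76, 76, 76, 76]
t=13: [57, 57, 57, 57, 57]
t=14: [76, 76, 76, 76, 76]

Answer: 2
Key observation: The state at step 12, [76, 76, 76, 76, 76], reappears at step 14 — and no state repeats earlier — so the cycle the system enters has period 2.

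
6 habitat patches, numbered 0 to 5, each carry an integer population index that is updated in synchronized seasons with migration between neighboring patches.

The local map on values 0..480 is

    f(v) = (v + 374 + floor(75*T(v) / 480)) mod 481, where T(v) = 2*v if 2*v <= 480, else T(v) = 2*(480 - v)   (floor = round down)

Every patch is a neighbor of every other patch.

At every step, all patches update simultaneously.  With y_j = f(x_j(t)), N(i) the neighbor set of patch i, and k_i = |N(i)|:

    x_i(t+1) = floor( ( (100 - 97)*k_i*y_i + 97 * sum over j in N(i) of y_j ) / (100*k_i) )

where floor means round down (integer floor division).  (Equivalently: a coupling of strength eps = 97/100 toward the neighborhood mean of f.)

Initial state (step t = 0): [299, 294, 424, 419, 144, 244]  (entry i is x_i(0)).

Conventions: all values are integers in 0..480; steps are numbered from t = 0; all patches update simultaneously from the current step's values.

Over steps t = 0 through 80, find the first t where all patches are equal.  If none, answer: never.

Simulating step by step:
t=0: [299, 294, 424, 419, 144, 244]  (not all equal)
t=1: [240, 241, 226, 227, 267, 246]  (not all equal)
t=2: [205, 205, 208, 208, 202, 204]  (not all equal)
t=3: [162, 162, 161, 161, 163, 162]  (not all equal)
t=4: [104, 104, 104, 104, 104, 104]  (all equal)

Answer: 4
Key observation: Synchronization is absorbing here: once all patches are equal they stay equal, and step 4 is the first all-equal step.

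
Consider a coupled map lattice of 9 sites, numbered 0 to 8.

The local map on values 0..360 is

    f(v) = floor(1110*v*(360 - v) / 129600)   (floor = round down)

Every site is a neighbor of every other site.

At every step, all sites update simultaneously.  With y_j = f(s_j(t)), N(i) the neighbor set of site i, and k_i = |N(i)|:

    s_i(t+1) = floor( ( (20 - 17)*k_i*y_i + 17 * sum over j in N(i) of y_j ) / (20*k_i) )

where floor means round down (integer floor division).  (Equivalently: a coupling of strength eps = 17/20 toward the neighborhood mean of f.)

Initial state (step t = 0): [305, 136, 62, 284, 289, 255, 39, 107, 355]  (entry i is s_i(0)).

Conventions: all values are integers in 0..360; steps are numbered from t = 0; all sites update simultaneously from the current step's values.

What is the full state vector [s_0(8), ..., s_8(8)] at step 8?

Answer: [272, 272, 272, 272, 272, 272, 272, 272, 272]

Derivation:
t=0: [305, 136, 62, 284, 289, 255, 39, 107, 355]
t=1: [165, 170, 166, 167, 167, 169, 164, 169, 160]
t=2: [275, 275, 275, 275, 275, 275, 275, 275, 275]
t=3: [200, 200, 200, 200, 200, 200, 200, 200, 200]
t=4: [274, 274, 274, 274, 274, 274, 274, 274, 274]
t=5: [201, 201, 201, 201, 201, 201, 201, 201, 201]
t=6: [273, 273, 273, 273, 273, 273, 273, 273, 273]
t=7: [203, 203, 203, 203, 203, 203, 203, 203, 203]
t=8: [272, 272, 272, 272, 272, 272, 272, 272, 272]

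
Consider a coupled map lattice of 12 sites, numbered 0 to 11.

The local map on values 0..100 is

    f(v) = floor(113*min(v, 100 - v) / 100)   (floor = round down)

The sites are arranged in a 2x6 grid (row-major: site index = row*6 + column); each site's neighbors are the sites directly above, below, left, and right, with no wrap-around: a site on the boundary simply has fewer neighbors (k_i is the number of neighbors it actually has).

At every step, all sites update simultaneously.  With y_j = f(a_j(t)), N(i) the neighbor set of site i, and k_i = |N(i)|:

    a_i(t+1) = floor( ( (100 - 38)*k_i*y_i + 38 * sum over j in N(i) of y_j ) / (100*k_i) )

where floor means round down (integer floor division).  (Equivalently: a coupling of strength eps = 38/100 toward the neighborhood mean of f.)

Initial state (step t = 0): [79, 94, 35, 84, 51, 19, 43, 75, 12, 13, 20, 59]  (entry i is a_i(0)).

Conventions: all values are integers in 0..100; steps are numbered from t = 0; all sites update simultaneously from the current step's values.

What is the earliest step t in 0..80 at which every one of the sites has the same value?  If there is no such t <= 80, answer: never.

Answer: never
Key observation: The state at step 11 reappears at step 13 — the system is in a cycle of period 2 from step 11 on.  No step 0..13 is synchronized, and the cycle repeats forever, so no step up to 80 (or ever) has all sites equal.

Derivation:
t=0: [79, 94, 35, 84, 51, 19, 43, 75, 12, 13, 20, 59]  (not all equal)
t=1: [24, 15, 28, 24, 41, 32, 39, 25, 18, 15, 28, 36]  (not all equal)
t=2: [28, 20, 27, 28, 40, 38, 37, 27, 21, 19, 32, 37]  (not all equal)
t=3: [31, 25, 28, 31, 41, 42, 37, 29, 24, 24, 35, 40]  (not all equal)
t=4: [34, 29, 30, 34, 43, 46, 38, 32, 28, 29, 39, 44]  (not all equal)
t=5: [37, 33, 33, 37, 46, 50, 40, 35, 32, 34, 43, 48]  (not all equal)
t=6: [41, 37, 37, 41, 49, 54, 43, 39, 36, 39, 47, 53]  (not all equal)
t=7: [45, 42, 41, 46, 53, 52, 46, 43, 41, 44, 52, 52]  (not all equal)
t=8: [49, 47, 46, 50, 53, 53, 50, 48, 46, 49, 53, 54]  (not all equal)
t=9: [54, 53, 51, 54, 53, 52, 55, 53, 51, 54, 53, 51]  (not all equal)
t=10: [51, 53, 54, 51, 52, 54, 50, 52, 54, 51, 53, 54]  (not all equal)
t=11: [54, 53, 51, 54, 53, 51, 55, 53, 51, 54, 53, 51]  (not all equal)
t=12: [51, 53, 54, 51, 53, 54, 50, 52, 54, 51, 53, 54]  (not all equal)
t=13: [54, 53, 51, 54, 53, 51, 55, 53, 51, 54, 53, 51]  (not all equal)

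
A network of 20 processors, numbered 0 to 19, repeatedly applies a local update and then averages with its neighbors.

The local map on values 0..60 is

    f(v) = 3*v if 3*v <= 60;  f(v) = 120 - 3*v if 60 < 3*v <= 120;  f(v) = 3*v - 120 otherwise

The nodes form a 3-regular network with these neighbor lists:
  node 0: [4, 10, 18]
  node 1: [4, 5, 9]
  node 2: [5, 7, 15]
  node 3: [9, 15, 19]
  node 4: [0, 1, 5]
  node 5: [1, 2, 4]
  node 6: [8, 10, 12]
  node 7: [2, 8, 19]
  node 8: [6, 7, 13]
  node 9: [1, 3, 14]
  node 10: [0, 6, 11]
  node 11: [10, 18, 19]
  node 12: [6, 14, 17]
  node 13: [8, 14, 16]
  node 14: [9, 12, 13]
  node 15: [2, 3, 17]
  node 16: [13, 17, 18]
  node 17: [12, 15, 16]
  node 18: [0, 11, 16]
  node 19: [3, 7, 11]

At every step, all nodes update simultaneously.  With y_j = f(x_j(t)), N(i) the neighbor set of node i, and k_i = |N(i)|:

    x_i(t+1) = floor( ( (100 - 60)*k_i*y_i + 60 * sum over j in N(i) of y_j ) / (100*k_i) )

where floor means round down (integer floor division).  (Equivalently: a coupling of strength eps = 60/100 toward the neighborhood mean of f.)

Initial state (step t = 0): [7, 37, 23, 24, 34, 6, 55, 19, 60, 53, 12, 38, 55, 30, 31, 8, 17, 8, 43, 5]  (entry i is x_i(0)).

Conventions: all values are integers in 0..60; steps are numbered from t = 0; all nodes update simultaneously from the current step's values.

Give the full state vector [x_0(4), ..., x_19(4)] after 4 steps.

Simulating step by step:
t=0: [7, 37, 23, 24, 34, 6, 55, 19, 60, 53, 12, 38, 55, 30, 31, 8, 17, 8, 43, 5]
t=1: [21, 18, 40, 34, 16, 22, 46, 48, 50, 32, 28, 14, 37, 39, 33, 34, 33, 33, 19, 28]
t=2: [51, 46, 19, 22, 52, 42, 22, 22, 21, 28, 37, 42, 15, 15, 15, 15, 24, 18, 46, 31]
t=3: [25, 22, 43, 43, 25, 24, 43, 49, 53, 37, 22, 13, 48, 48, 43, 51, 42, 49, 24, 33]
t=4: [47, 42, 25, 16, 47, 40, 27, 24, 27, 18, 40, 40, 18, 20, 15, 22, 22, 23, 37, 23]

Answer: [47, 42, 25, 16, 47, 40, 27, 24, 27, 18, 40, 40, 18, 20, 15, 22, 22, 23, 37, 23]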